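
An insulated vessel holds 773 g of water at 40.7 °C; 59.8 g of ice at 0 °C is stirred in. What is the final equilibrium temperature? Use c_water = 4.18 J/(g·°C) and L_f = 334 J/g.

Conservation of energy gives ΣQ = 0:
melt ice: 59.8×334 = 19973; meltwater 0→T: 59.8×4.18×T = 249.96 T; water cools: 773×4.18×(T − 40.7) = 3231.1(T − 40.7)
3481.1 T = 131507 − 19973 = 111534
T ≈ 32.04 °C — above 0 °C, consistent with complete melting.

T_f ≈ 32.0 °C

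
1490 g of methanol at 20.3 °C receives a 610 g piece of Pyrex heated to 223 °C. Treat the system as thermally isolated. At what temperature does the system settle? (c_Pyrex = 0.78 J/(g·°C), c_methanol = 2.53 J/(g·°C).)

|Q_Pyrex| = |Q_methanol|:
610×0.78×(223 − T) = 1490×2.53×(T − 20.3)
475.8(223 − T) = 3769.7(T − 20.3)
4245.5 T = 182628  ⇒  T ≈ 43.02 °C

T_f ≈ 43.0 °C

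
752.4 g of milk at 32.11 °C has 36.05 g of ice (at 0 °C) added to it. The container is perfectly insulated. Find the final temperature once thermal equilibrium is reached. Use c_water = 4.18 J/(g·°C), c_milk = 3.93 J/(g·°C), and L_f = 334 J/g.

T_f ≈ 26.7 °C

Net heat exchanged in the isolated system is zero:
latent heat to melt: 36.05·334 = 12041; warm the meltwater: 150.69 T; milk: 2956.9(T − 32.11)
3107.6 T = 94947 − 12041 = 82906
T ≈ 26.68 °C (positive, so assuming full melt was valid).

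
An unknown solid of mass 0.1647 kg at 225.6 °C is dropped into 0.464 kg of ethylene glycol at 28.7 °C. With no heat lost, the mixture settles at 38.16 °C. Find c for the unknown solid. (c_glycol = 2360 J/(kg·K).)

Let T be the final temperature. ΣQ_i = 0:
0.1647·c·(38.16 − 225.6) + 0.464·2360·(38.16 − 28.7) = 0
-30.87 c = -10359
c = -10359/-30.87 ≈ 335.6 J/(kg·K)

c ≈ 336 J/(kg·K)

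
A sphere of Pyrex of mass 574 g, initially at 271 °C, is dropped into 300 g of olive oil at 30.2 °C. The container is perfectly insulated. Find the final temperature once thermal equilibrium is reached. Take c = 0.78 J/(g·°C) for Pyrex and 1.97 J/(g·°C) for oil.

With ΣQ=0 the equilibrium temperature is the m·c-weighted mean:
T_f = (447.72*271 + 591*30.2) / (447.72 + 591)
    = 139180 / 1038.7 ≈ 133.99 °C

T_f ≈ 134.0 °C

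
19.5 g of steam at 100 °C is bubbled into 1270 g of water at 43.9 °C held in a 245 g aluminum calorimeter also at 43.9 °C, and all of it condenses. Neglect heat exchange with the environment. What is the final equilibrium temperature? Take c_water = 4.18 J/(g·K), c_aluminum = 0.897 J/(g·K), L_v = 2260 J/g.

T_f ≈ 52.6 °C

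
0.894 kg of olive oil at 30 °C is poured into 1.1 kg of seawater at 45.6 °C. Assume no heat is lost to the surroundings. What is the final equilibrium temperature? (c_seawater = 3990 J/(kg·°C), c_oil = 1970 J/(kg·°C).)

Net heat exchanged in the isolated system is zero:
1.1×3990×(T − 45.6) + 0.894×1970×(T − 30) = 0
4389(T − 45.6) + 1761.2(T − 30) = 0
6150.2 T = 252974
T = 252974/6150.2 ≈ 41.13 °C

T_f ≈ 41.1 °C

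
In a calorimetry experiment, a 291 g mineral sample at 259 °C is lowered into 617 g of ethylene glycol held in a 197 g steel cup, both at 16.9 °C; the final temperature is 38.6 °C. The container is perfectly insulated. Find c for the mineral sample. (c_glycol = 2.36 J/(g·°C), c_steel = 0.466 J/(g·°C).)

Setting the total heat transfer to zero:
291·c·(38.6 − 259) + 617·2.36·(38.6 − 16.9) + 197·0.466·(38.6 − 16.9) = 0
-64136 c = -33590
c = -33590/-64136 ≈ 0.5237 J/(g·°C)

c ≈ 0.524 J/(g·°C)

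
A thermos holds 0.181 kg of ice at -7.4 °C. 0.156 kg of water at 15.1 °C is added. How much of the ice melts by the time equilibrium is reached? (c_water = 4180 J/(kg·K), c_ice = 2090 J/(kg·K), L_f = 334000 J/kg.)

Water can give up m c ΔT = 0.156·4180·15.1 = 9846.4 J before reaching 0 °C.
Warming the ice to 0 °C takes 0.181·2090·7.4 = 2799.3 J, leaving 7047.1 J for melting.
To melt every bit of ice: 0.181·334000 = 60454 J.
Since 7047.1 < 60454 J, not all the ice melts; equilibrium is at 0 °C.
m_melted·334000 = 7047.1  ⇒  m_melted ≈ 0.0211 kg.

m_melted ≈ 0.0211 kg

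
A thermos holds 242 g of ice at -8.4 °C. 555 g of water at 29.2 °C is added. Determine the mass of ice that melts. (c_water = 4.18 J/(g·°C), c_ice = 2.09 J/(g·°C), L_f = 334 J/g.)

m_melted ≈ 190 g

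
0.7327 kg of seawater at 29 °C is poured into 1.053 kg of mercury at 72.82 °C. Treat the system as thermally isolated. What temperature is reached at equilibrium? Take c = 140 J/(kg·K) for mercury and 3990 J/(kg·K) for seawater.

Heat lost by the mercury equals heat gained by the seawater:
1.053*140*(72.82 − T) = 0.7327*3990*(T − 29)
147.42(72.82 − T) = 2923.5(T − 29)
3070.9 T = 95516  ⇒  T ≈ 31.10 °C

T_f ≈ 31.1 °C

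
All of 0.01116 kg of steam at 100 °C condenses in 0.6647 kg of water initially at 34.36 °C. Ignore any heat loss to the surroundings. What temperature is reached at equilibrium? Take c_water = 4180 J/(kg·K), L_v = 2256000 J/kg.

Let T be the final temperature. ΣQ_i = 0:
condense steam: −0.01116·2256000 = −25177; condensate cools 100→T: 0.01116·4180·(T − 100) = 46.65(T − 100); original water: 2778.4(T − 34.36)
2825.1 T = 25177 + 4664.9 + 95467 = 125309
T ≈ 44.36 °C (< 100 °C, so full condensation is consistent).

T_f ≈ 44.4 °C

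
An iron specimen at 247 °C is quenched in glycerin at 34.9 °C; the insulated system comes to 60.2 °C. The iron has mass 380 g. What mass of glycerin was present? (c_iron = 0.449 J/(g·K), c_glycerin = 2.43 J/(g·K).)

Heat lost by the iron = heat gained by the glycerin:
380·0.449·(247 − 60.2) = m·2.43·(60.2 − 34.9)
61.48 m = 31872  ⇒  m ≈ 518.4 g

m ≈ 518 g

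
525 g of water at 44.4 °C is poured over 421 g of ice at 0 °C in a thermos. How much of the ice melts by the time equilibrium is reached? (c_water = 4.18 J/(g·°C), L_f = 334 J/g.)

Cooling the water to 0 °C releases 525·4.18·44.4 = 97436 J.
To melt every bit of ice: 421·334 = 140614 J.
Since 97436 < 140614 J, not all the ice melts; equilibrium is at 0 °C.
m_melt = 97436 / L_f = 291.7 g.

m_melted ≈ 292 g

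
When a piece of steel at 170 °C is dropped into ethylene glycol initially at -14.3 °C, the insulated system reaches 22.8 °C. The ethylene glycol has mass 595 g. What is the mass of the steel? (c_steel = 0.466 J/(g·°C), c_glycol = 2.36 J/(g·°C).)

m ≈ 759 g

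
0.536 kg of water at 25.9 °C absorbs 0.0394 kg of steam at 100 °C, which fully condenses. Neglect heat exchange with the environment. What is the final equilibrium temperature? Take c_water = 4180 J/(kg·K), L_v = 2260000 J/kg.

T_f ≈ 68.0 °C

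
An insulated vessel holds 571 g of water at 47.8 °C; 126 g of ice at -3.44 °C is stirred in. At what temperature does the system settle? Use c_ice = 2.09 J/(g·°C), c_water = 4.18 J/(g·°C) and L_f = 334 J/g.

T_f ≈ 24.4 °C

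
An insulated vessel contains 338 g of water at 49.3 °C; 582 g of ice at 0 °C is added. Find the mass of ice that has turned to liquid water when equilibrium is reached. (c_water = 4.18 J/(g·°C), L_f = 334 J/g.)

Water can give up m c ΔT = 338·4.18·49.3 = 69653 J before reaching 0 °C.
To melt every bit of ice: 582·334 = 194388 J.
69653 J < 194388 J, so only part of the ice melts and the system sits at 0 °C.
Mass melted = 69653/334 ≈ 208.5 g.

m_melted ≈ 209 g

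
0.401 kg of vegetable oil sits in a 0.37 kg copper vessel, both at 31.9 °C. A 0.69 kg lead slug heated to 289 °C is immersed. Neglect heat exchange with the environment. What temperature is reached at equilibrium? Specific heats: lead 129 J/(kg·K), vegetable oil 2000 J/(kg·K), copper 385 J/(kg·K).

T_f ≈ 54.0 °C

Conservation of energy gives ΣQ = 0:
0.69·129·(T − 289) + 0.401·2000·(T − 31.9) + 0.37·385·(T − 31.9) = 0
(89.01 + 802 + 142.45) T = 89.01·289 + 802·31.9 + 142.45·31.9
T = 55852/1033.5 ≈ 54.04 °C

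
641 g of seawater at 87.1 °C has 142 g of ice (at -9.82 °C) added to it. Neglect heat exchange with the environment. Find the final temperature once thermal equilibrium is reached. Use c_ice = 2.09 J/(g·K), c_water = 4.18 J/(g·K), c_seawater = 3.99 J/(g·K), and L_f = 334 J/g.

T_f ≈ 54.7 °C

Energy balance with sensible and latent terms:
warm ice to 0 °C: 142·2.09·(0 − (-9.82)) = 2914.4
  latent heat to melt: 142·334 = 47428
  warm the meltwater: 593.56 T
  seawater: 2557.6(T − 87.1)
3151.2 T = 222766 − 50342 = 172424
T ≈ 54.72 °C (positive, so assuming full melt was valid).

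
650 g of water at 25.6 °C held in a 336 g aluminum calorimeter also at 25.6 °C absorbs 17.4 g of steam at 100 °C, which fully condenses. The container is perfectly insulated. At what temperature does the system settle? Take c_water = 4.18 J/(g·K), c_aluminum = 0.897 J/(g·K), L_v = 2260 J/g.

T_f ≈ 40.1 °C

Energy balance with sensible and latent terms:
latent heat released on condensation: 17.4×2260 = 39324
  condensed water 100 °C→T: 72.73(T − 100)
  original water: 2717(T − 25.6)
  cup: 301.39(T − 25.6)
3091.1 T = 39324 + 7273.2 + 77271 = 123868
T ≈ 40.07 °C, under the boiling point, so the assumption holds.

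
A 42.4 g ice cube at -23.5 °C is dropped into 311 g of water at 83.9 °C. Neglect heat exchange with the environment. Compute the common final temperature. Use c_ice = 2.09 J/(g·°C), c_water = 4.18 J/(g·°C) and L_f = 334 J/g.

T_f ≈ 62.8 °C

Energy conservation, ΣQ = 0:
warm ice to 0 °C: 42.4×2.09×(0 − (-23.5)) = 2082.5
  melt ice: 42.4×334 = 14162
  meltwater 0→T: 42.4×4.18×T = 177.23 T
  water cools: 311×4.18×(T − 83.9) = 1300(T − 83.9)
1477.2 T = 109068 − 16244 = 92824
T ≈ 62.84 °C. Since T > 0 °C, the all-ice-melts assumption holds.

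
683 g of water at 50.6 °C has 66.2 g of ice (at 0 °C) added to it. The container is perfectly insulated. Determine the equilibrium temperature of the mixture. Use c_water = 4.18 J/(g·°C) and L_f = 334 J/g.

Setting the total heat transfer to zero:
latent heat to melt: 66.2×334 = 22111; meltwater 0→T: 66.2×4.18×T = 276.72 T; water cools: 683×4.18×(T − 50.6) = 2854.9(T − 50.6)
3131.7 T = 144460 − 22111 = 122349
T ≈ 39.07 °C. Since T > 0 °C, the all-ice-melts assumption holds.

T_f ≈ 39.1 °C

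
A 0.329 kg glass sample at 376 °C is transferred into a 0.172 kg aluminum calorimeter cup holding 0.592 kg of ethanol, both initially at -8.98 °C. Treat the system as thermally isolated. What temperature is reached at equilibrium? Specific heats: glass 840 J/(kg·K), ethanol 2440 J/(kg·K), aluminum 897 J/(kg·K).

T_f = Σ m_i c_i T_i / Σ m_i c_i:
T_f = (276.36×376 + 1444.5×(-8.98) + 154.28×(-8.98)) / (276.36 + 1444.5 + 154.28)
    = 89554 / 1875.1 ≈ 47.76 °C

T_f ≈ 47.8 °C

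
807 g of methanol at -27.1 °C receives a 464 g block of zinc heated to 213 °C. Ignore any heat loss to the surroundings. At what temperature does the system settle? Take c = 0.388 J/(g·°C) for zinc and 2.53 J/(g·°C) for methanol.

Conservation of energy gives ΣQ = 0:
464·0.388·(T − 213) + 807·2.53·(T − (-27.1)) = 0
180.03(T − 213) + 2041.7(T − (-27.1)) = 0
2221.7 T = -16984
T ≈ -7.64 °C

T_f ≈ -7.6 °C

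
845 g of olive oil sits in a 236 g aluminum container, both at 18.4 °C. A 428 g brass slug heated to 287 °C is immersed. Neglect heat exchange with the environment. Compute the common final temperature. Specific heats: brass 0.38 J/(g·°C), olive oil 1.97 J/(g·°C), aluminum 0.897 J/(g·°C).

Net heat exchanged in the isolated system is zero:
428·0.38·(T − 287) + 845·1.97·(T − 18.4) + 236·0.897·(T − 18.4) = 0
2039 T = 81202
T = 81202 / 2039 = 39.8 °C

T_f ≈ 39.8 °C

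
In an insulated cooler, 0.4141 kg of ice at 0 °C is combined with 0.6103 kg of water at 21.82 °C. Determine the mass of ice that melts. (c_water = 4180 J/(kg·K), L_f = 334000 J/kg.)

m_melted ≈ 0.167 kg

Cooling the water to 0 °C releases 0.6103·4180·21.82 = 55664 J.
Fully melting the ice requires m_ice L_f = 0.4141·334000 = 138309 J.
55664 J < 138309 J, so only part of the ice melts and the system sits at 0 °C.
Mass melted = 55664/334000 ≈ 0.1667 kg.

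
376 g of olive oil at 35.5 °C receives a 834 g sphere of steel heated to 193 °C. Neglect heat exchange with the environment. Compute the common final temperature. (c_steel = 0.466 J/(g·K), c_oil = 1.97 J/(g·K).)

Heat gained plus heat lost sum to zero:
834·0.466·(T − 193) + 376·1.97·(T − 35.5) = 0
388.64(T − 193) + 740.72(T − 35.5) = 0
1129.4 T = 101304
T = 101304/1129.4 ≈ 89.70 °C

T_f ≈ 89.7 °C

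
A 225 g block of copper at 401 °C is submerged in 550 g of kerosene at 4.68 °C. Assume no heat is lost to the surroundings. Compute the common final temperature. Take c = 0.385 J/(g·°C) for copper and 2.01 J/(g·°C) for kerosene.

T_f = Σ m_i c_i T_i / Σ m_i c_i:
T_f = (86.62·401 + 1105.5·4.68) / (86.62 + 1105.5)
    = 39910 / 1192.1 ≈ 33.48 °C

T_f ≈ 33.5 °C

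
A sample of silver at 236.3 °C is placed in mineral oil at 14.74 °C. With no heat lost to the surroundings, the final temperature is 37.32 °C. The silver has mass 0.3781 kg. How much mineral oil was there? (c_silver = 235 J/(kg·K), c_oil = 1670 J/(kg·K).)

m ≈ 0.469 kg

Heat gained plus heat lost sum to zero:
0.3781·235·(37.32 − 236.3) + m·1670·(37.32 − 14.74) = 0
37709 m = 17680
m = 17680/37709 ≈ 0.4689 kg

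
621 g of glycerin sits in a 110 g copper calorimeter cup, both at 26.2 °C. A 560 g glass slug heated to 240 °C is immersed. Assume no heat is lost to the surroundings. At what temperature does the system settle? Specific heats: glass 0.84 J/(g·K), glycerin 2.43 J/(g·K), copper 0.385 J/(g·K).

T_f ≈ 75.9 °C

Net heat exchanged in the isolated system is zero:
560*0.84*(T − 240) + 621*2.43*(T − 26.2) + 110*0.385*(T − 26.2) = 0
470.4(T − 240) + 1509(T − 26.2) + 42.35(T − 26.2) = 0
2021.8 T = 153542
T = 153542 / 2021.8 = 75.9 °C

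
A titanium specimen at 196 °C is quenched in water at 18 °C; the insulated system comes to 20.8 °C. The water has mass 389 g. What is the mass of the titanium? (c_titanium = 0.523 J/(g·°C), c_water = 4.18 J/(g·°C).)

m ≈ 49.7 g

Heat lost by the titanium = heat gained by the water:
m·0.523·(196 − 20.8) = 389·4.18·(20.8 − 18)
91.63 m = 4552.9  ⇒  m ≈ 49.69 g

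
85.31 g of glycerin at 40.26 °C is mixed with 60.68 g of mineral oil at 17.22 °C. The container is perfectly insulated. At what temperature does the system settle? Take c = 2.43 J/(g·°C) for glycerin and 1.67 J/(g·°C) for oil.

Heat gained plus heat lost sum to zero:
85.31·2.43·(T − 40.26) + 60.68·1.67·(T − 17.22) = 0
308.64 T = 10091
T = 10091/308.64 ≈ 32.70 °C

T_f ≈ 32.7 °C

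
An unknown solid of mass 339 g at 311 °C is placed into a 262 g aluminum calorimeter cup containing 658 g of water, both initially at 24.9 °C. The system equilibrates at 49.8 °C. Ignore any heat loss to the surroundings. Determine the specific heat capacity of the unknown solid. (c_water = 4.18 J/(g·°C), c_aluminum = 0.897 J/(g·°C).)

Let T be the final temperature. ΣQ_i = 0:
339×c×(49.8 − 311) + 658×4.18×(49.8 − 24.9) + 262×0.897×(49.8 − 24.9) = 0
-88547 c = -74338
c = -74338/-88547 ≈ 0.8395 J/(g·°C)

c ≈ 0.84 J/(g·°C)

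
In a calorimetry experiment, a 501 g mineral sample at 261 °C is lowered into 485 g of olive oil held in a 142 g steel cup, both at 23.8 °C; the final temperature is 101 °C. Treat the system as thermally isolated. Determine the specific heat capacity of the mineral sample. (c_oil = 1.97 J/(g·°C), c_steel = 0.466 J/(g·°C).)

c ≈ 0.984 J/(g·°C)

Heat gained plus heat lost sum to zero:
501·c·(101 − 261) + 485·1.97·(101 − 23.8) + 142·0.466·(101 − 23.8) = 0
-80160 c = -78869
c = -78869/-80160 ≈ 0.9839 J/(g·°C)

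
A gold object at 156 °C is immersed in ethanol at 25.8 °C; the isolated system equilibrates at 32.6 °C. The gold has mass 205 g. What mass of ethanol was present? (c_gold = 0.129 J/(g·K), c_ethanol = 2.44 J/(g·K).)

m ≈ 197 g

Heat lost by the gold = heat gained by the ethanol:
205·0.129·(156 − 32.6) = m·2.44·(32.6 − 25.8)
16.59 m = 3263.3  ⇒  m ≈ 196.7 g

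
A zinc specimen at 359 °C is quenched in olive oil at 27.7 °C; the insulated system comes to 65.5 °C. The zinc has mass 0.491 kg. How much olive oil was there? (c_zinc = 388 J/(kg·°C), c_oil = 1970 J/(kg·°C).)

Energy conservation, ΣQ = 0:
0.491·388·(65.5 − 359) + m·1970·(65.5 − 27.7) = 0
74466 m = 55914
m = 55914/74466 ≈ 0.7509 kg

m ≈ 0.751 kg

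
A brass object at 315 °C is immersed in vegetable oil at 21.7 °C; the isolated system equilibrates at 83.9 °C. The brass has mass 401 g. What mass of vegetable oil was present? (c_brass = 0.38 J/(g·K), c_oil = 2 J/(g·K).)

|Q_brass| = |Q_oil|:
401×0.38×(315 − 83.9) = m×2×(83.9 − 21.7)
124.4 m = 35215  ⇒  m ≈ 283.1 g

m ≈ 283 g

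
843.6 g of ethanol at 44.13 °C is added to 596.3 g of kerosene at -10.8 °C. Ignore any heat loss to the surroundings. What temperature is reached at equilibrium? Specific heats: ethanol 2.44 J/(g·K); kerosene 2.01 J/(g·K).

T_f ≈ 23.9 °C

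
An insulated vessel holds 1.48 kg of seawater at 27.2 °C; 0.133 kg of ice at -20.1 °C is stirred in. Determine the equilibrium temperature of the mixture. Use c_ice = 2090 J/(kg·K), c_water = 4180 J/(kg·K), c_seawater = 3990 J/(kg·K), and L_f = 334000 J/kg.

Setting the total heat transfer to zero:
warm ice to 0 °C: 0.133·2090·(0 − (-20.1)) = 5587.2
  melt ice: 0.133·334000 = 44422
  meltwater 0→T: 0.133·4180·T = 555.94 T
  seawater: 5905.2(T − 27.2)
6461.1 T = 160621 − 50009 = 110612
T ≈ 17.12 °C (positive, so assuming full melt was valid).

T_f ≈ 17.1 °C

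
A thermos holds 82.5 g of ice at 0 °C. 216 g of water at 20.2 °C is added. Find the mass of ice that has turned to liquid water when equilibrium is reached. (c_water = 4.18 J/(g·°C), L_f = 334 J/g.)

Heat available from the water dropping to 0 °C: 216·4.18·20.2 = 18238 J.
Fully melting the ice requires m_ice L_f = 82.5·334 = 27555 J.
That's not enough to melt it all — equilibrium is at 0 °C with ice remaining.
Mass melted = 18238/334 ≈ 54.61 g.

m_melted ≈ 54.6 g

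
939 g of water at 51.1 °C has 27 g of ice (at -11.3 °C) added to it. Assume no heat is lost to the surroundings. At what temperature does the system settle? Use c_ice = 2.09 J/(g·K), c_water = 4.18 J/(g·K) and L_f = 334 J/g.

Setting the total heat transfer to zero:
warm ice to 0 °C: 27×2.09×(0 − (-11.3)) = 637.66
  melt ice: 27×334 = 9018
  warm the meltwater: 112.86 T
  water cools: 939×4.18×(T − 51.1) = 3925(T − 51.1)
4037.9 T = 200569 − 9655.7 = 190913
T ≈ 47.28 °C — above 0 °C, consistent with complete melting.

T_f ≈ 47.3 °C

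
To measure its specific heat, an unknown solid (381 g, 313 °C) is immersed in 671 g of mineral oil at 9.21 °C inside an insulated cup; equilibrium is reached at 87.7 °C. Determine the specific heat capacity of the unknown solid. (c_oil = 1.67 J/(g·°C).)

c ≈ 1.02 J/(g·°C)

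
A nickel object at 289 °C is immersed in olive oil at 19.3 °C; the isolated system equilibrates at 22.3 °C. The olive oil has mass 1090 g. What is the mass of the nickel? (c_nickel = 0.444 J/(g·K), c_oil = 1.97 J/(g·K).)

Net heat exchanged in the isolated system is zero:
m×0.444×(22.3 − 289) + 1090×1.97×(22.3 − 19.3) = 0
-118.41 m = -6441.9
m = -6441.9/-118.41 ≈ 54.4 g

m ≈ 54.4 g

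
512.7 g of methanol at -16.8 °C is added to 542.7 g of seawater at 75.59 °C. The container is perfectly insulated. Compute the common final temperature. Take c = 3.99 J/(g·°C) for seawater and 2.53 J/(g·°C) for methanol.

T_f ≈ 41.0 °C

T_f is the heat-capacity-weighted average of the initial temperatures:
T_f = (2165.4*75.59 + 1297.1*(-16.8)) / (2165.4 + 1297.1)
    = 141889 / 3462.5 ≈ 40.98 °C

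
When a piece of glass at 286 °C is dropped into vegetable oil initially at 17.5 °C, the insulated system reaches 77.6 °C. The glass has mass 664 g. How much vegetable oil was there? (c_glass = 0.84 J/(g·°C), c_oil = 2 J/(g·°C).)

m ≈ 967 g

|Q_glass| = |Q_oil|:
664·0.84·(286 − 77.6) = m·2·(77.6 − 17.5)
120.2 m = 116237  ⇒  m ≈ 967 g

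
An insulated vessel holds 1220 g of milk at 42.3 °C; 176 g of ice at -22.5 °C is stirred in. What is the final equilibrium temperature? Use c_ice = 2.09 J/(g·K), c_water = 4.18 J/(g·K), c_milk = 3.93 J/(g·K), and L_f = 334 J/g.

T_f ≈ 24.5 °C

Taking heat into each body as positive, Σ m c ΔT = 0:
ice -22.5→0 °C: 176×2.09×22.5 = 8276.4
  fusion: m_ice L_f = 176×334 = 58784
  warm the meltwater: 735.68 T
  milk cools: 1220×3.93×(T − 42.3) = 4794.6(T − 42.3)
5530.3 T = 202812 − 67060 = 135751
T ≈ 24.55 °C — above 0 °C, consistent with complete melting.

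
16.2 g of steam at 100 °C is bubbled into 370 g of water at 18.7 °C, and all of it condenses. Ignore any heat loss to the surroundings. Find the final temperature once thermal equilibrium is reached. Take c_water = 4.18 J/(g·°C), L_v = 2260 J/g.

T_f ≈ 44.8 °C

Conservation of energy gives ΣQ = 0:
steam→water at 100 °C releases m L_v = 16.2·2260 = 36612
  condensate cools 100→T: 16.2·4.18·(T − 100) = 67.72(T − 100)
  original water: 1546.6(T − 18.7)
1614.3 T = 36612 + 6771.6 + 28921 = 72305
T ≈ 44.79 °C (< 100 °C, so full condensation is consistent).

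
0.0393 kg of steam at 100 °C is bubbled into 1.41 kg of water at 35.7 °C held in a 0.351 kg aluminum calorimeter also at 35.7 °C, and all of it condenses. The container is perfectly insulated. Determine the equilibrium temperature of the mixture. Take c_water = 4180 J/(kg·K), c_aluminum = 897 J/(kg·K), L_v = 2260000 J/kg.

T_f ≈ 51.3 °C

Net heat exchanged in the isolated system is zero:
latent heat released on condensation: 0.0393·2260000 = 88818; condensed water 100 °C→T: 164.27(T − 100); water warms: 1.41·4180·(T − 35.7) = 5893.8(T − 35.7); aluminum cup: 0.351·897·(T − 35.7) = 314.85(T − 35.7)
6372.9 T = 88818 + 16427 + 221649 = 326894
T ≈ 51.29 °C — below 100 °C, confirming all the steam condensed.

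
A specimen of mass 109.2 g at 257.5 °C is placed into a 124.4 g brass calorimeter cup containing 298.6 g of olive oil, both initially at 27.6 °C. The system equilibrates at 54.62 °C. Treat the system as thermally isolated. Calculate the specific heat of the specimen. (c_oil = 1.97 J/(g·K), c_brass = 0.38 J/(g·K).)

c ≈ 0.775 J/(g·K)

Conservation of energy gives ΣQ = 0:
109.2·c·(54.62 − 257.5) + 298.6·1.97·(54.62 − 27.6) + 124.4·0.38·(54.62 − 27.6) = 0
-22154 c = -17172
c = -17172/-22154 ≈ 0.7751 J/(g·K)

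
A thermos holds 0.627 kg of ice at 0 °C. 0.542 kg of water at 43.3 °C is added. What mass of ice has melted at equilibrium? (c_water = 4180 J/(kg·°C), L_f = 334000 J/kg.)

m_melted ≈ 0.294 kg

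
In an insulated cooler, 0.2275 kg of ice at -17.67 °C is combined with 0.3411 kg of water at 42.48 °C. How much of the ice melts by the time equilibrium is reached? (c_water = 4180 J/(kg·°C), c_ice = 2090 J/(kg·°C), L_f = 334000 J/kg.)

m_melted ≈ 0.156 kg

Heat available from the water dropping to 0 °C: 0.3411×4180×42.48 = 60568 J.
Warming the ice to 0 °C takes 0.2275×2090×17.67 = 8401.6 J, leaving 52166 J for melting.
Fully melting the ice requires m_ice L_f = 0.2275×334000 = 75985 J.
Since 52166 < 75985 J, not all the ice melts; equilibrium is at 0 °C.
m_melted×334000 = 52166  ⇒  m_melted ≈ 0.1562 kg.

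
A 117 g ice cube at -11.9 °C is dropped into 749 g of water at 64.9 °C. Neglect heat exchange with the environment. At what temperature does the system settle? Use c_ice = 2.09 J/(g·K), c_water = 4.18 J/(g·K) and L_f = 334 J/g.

T_f ≈ 44.5 °C

Let T be the final temperature. ΣQ_i = 0:
ice -11.9→0 °C: 117×2.09×11.9 = 2909.9
  melt ice: 117×334 = 39078
  meltwater 0→T: 117×4.18×T = 489.06 T
  water cools: 749×4.18×(T − 64.9) = 3130.8(T − 64.9)
3619.9 T = 203190 − 41988 = 161202
T ≈ 44.53 °C (positive, so assuming full melt was valid).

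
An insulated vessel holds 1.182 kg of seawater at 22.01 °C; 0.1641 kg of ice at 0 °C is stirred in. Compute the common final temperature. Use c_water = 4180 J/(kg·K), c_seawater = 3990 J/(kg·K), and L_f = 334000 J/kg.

Taking heat into each body as positive, Σ m c ΔT = 0:
latent heat to melt: 0.1641×334000 = 54809
  warm the meltwater: 685.94 T
  seawater: 4716.2(T − 22.01)
5402.1 T = 103803 − 54809 = 48994
T ≈ 9.07 °C. Since T > 0 °C, the all-ice-melts assumption holds.

T_f ≈ 9.1 °C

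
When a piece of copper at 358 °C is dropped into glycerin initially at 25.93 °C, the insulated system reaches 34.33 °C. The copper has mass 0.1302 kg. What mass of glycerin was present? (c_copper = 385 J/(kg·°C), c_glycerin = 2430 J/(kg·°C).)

m ≈ 0.795 kg

Net heat exchanged in the isolated system is zero:
0.1302×385×(34.33 − 358) + m×2430×(34.33 − 25.93) = 0
20412 m = 16225
m = 16225/20412 ≈ 0.7949 kg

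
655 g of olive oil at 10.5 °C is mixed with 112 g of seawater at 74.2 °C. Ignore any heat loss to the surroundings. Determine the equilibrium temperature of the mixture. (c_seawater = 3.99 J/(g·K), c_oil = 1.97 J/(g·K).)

T_f ≈ 26.9 °C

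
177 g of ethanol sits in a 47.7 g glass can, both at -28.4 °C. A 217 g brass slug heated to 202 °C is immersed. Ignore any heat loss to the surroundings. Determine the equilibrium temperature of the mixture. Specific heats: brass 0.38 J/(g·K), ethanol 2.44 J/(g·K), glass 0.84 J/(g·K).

With ΣQ=0 the equilibrium temperature is the m·c-weighted mean:
T_f = (82.46·202 + 431.88·(-28.4) + 40.07·(-28.4)) / (82.46 + 431.88 + 40.07)
    = 3253.6 / 554.41 ≈ 5.87 °C

T_f ≈ 5.9 °C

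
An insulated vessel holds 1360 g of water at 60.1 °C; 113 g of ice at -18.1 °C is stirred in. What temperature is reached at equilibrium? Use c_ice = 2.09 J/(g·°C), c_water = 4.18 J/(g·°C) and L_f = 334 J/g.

T_f ≈ 48.7 °C

Let T be the final temperature. ΣQ_i = 0:
warm ice to 0 °C: 113×2.09×(0 − (-18.1)) = 4274.7
  latent heat to melt: 113×334 = 37742
  meltwater 0→T: 113×4.18×T = 472.34 T
  water cools: 1360×4.18×(T − 60.1) = 5684.8(T − 60.1)
6157.1 T = 341656 − 42017 = 299640
T ≈ 48.67 °C. Since T > 0 °C, the all-ice-melts assumption holds.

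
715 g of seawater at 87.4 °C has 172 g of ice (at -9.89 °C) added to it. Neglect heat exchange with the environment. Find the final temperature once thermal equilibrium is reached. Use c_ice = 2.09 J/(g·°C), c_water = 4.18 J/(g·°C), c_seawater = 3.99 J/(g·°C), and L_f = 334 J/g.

Sum of m c ΔT and latent-heat terms is zero:
warm ice to 0 °C: 172×2.09×(0 − (-9.89)) = 3555.3
  latent heat to melt: 172×334 = 57448
  warm the meltwater: 718.96 T
  seawater cools: 715×3.99×(T − 87.4) = 2852.9(T − 87.4)
3571.8 T = 249339 − 61003 = 188336
T ≈ 52.73 °C — above 0 °C, consistent with complete melting.

T_f ≈ 52.7 °C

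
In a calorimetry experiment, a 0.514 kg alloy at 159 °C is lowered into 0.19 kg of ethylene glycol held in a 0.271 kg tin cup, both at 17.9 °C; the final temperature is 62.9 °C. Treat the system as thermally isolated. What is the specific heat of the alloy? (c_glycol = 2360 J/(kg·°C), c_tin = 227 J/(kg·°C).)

c ≈ 465 J/(kg·°C)

Let T be the final temperature. ΣQ_i = 0:
0.514×c×(62.9 − 159) + 0.19×2360×(62.9 − 17.9) + 0.271×227×(62.9 − 17.9) = 0
-49.4 c = -22946
c = -22946/-49.4 ≈ 464.5 J/(kg·°C)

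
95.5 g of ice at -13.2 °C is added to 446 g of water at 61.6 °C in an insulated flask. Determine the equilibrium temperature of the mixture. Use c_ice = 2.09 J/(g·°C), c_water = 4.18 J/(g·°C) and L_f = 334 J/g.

Heat gained plus heat lost sum to zero:
warm ice to 0 °C: 95.5×2.09×(0 − (-13.2)) = 2634.7; fusion: m_ice L_f = 95.5×334 = 31897; warm the meltwater: 399.19 T; water cools: 446×4.18×(T − 61.6) = 1864.3(T − 61.6)
2263.5 T = 114840 − 34532 = 80308
T ≈ 35.48 °C — above 0 °C, consistent with complete melting.

T_f ≈ 35.5 °C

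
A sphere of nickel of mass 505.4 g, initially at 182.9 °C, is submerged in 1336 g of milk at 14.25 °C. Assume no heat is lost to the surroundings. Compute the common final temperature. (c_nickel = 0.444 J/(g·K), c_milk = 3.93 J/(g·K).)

T_f ≈ 21.2 °C

With ΣQ=0 the equilibrium temperature is the m·c-weighted mean:
T_f = (224.4*182.9 + 5250.5*14.25) / (224.4 + 5250.5)
    = 115862 / 5474.9 ≈ 21.16 °C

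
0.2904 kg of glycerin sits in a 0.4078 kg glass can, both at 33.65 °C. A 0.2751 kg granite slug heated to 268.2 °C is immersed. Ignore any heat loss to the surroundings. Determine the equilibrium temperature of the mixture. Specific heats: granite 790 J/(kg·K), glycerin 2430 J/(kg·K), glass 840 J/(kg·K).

T_f ≈ 73.9 °C

Conservation of energy gives ΣQ = 0:
0.2751*790*(T − 268.2) + 0.2904*2430*(T − 33.65) + 0.4078*840*(T − 33.65) = 0
(217.33 + 705.67 + 342.55) T = 217.33*268.2 + 705.67*33.65 + 342.55*33.65
T ≈ 73.93 °C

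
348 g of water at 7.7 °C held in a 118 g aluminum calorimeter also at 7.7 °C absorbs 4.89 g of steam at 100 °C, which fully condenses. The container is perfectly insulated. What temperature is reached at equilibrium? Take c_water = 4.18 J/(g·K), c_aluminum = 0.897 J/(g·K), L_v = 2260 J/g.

T_f ≈ 15.9 °C

Energy conservation, ΣQ = 0:
latent heat released on condensation: 4.89×2260 = 11051
  condensed water 100 °C→T: 20.44(T − 100)
  water warms: 348×4.18×(T − 7.7) = 1454.6(T − 7.7)
  aluminum cup: 118×0.897×(T − 7.7) = 105.85(T − 7.7)
1580.9 T = 11051 + 2044 + 12016 = 25111
T ≈ 15.88 °C, under the boiling point, so the assumption holds.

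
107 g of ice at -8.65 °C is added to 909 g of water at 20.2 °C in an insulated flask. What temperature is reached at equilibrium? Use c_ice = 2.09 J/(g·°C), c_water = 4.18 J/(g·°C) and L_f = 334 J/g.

Sum of m c ΔT and latent-heat terms is zero:
ice -8.65→0 °C: 107×2.09×8.65 = 1934.4; latent heat to melt: 107×334 = 35738; warm the meltwater: 447.26 T; water cools: 909×4.18×(T − 20.2) = 3799.6(T − 20.2)
4246.9 T = 76752 − 37672 = 39080
T ≈ 9.20 °C (positive, so assuming full melt was valid).

T_f ≈ 9.2 °C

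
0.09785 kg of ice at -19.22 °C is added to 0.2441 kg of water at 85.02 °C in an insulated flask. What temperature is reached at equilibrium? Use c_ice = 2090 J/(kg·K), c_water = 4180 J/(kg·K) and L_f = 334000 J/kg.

Taking heat into each body as positive, Σ m c ΔT = 0:
warm ice to 0 °C: 0.09785×2090×(0 − (-19.22)) = 3930.6
  fusion: m_ice L_f = 0.09785×334000 = 32682
  meltwater 0→T: 0.09785×4180×T = 409.01 T
  water cools: 0.2441×4180×(T − 85.02) = 1020.3(T − 85.02)
1429.4 T = 86749 − 36613 = 50137
T ≈ 35.08 °C — above 0 °C, consistent with complete melting.

T_f ≈ 35.1 °C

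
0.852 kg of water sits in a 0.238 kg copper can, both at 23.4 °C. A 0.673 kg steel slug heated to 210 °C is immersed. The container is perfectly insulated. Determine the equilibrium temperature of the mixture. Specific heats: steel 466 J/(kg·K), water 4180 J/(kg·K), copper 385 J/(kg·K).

With ΣQ=0 the equilibrium temperature is the m·c-weighted mean:
T_f = (313.62×210 + 3561.4×23.4 + 91.63×23.4) / (313.62 + 3561.4 + 91.63)
    = 151340 / 3966.6 ≈ 38.15 °C

T_f ≈ 38.2 °C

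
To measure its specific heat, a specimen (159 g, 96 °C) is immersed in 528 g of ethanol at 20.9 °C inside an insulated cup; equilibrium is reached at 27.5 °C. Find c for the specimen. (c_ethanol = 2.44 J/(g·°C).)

c ≈ 0.781 J/(g·°C)

Heat lost by the specimen = heat gained by the ethanol:
159·c·(96 − 27.5) = 528·2.44·(27.5 − 20.9)
10892 c = 8502.9  ⇒  c ≈ 0.7807 J/(g·°C)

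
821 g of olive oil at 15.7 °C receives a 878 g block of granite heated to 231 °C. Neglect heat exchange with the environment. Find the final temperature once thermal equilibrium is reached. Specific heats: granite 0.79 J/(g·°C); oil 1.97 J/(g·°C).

Let T be the final temperature. ΣQ_i = 0:
878·0.79·(T − 231) + 821·1.97·(T − 15.7) = 0
693.62(T − 231) + 1617.4(T − 15.7) = 0
(693.62 + 1617.4) T = 693.62·231 + 1617.4·15.7
T = 185619 / 2311 = 80.3 °C

T_f ≈ 80.3 °C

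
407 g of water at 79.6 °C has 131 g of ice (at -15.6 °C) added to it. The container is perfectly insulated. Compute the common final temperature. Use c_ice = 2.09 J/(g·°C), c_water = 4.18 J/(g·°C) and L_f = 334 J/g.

T_f ≈ 38.9 °C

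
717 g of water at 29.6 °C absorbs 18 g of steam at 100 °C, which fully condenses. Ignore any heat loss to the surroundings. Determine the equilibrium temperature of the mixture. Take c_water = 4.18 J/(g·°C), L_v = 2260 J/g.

T_f ≈ 44.6 °C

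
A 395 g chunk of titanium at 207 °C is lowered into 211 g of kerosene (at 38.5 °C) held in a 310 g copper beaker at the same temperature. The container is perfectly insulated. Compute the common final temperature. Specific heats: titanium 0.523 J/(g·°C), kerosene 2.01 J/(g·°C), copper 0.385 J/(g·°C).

T_f ≈ 84.9 °C

Heat gained plus heat lost sum to zero:
395×0.523×(T − 207) + 211×2.01×(T − 38.5) + 310×0.385×(T − 38.5) = 0
(206.59 + 424.11 + 119.35) T = 206.59×207 + 424.11×38.5 + 119.35×38.5
T = 63686/750.04 ≈ 84.91 °C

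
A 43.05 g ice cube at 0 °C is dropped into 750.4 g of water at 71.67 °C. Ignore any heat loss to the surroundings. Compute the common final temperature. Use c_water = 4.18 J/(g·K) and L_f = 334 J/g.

Energy conservation, ΣQ = 0:
melt ice: 43.05·334 = 14379; warm the meltwater: 179.95 T; water cools: 750.4·4.18·(T − 71.67) = 3136.7(T − 71.67)
3316.6 T = 224805 − 14379 = 210427
T ≈ 63.45 °C — above 0 °C, consistent with complete melting.

T_f ≈ 63.4 °C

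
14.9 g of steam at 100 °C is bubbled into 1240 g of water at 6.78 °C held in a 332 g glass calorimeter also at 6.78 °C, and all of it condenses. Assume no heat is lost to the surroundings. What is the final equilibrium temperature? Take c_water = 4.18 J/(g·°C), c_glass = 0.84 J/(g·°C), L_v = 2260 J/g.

T_f ≈ 13.9 °C

Energy balance with sensible and latent terms:
steam→water at 100 °C releases m L_v = 14.9·2260 = 33674
  condensate cools 100→T: 14.9·4.18·(T − 100) = 62.28(T − 100)
  water warms: 1240·4.18·(T − 6.78) = 5183.2(T − 6.78)
  glass cup: 332·0.84·(T − 6.78) = 278.88(T − 6.78)
5524.4 T = 33674 + 6228.2 + 37033 = 76935
T ≈ 13.93 °C — below 100 °C, confirming all the steam condensed.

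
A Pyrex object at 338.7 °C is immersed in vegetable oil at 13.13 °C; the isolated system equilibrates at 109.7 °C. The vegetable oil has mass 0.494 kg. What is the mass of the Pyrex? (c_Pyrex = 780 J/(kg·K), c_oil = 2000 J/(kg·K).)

m ≈ 0.534 kg

Net heat exchanged in the isolated system is zero:
m×780×(109.7 − 338.7) + 0.494×2000×(109.7 − 13.13) = 0
-178620 m = -95411
m = -95411/-178620 ≈ 0.5342 kg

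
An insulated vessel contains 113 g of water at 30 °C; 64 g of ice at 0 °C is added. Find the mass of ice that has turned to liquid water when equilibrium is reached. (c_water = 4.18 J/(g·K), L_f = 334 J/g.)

m_melted ≈ 42.4 g

Water can give up m c ΔT = 113·4.18·30 = 14170 J before reaching 0 °C.
Melting all 64 g of ice would need 64·334 = 21376 J.
That's not enough to melt it all — equilibrium is at 0 °C with ice remaining.
m_melt = 14170 / L_f = 42.43 g.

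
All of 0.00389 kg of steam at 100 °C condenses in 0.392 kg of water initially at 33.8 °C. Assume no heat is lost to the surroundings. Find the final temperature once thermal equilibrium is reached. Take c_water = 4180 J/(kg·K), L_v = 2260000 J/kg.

Sum of m c ΔT and latent-heat terms is zero:
steam→water at 100 °C releases m L_v = 0.00389·2260000 = 8791.4; condensate cools 100→T: 0.00389·4180·(T − 100) = 16.26(T − 100); water warms: 0.392·4180·(T − 33.8) = 1638.6(T − 33.8)
1654.8 T = 8791.4 + 1626 + 55383 = 65801
T ≈ 39.76 °C — below 100 °C, confirming all the steam condensed.

T_f ≈ 39.8 °C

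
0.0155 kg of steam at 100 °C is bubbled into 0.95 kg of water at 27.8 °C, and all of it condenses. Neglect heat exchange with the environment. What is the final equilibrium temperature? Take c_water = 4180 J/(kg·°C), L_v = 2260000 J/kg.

Energy conservation, ΣQ = 0:
latent heat released on condensation: 0.0155×2260000 = 35030; condensed water 100 °C→T: 64.79(T − 100); original water: 3971(T − 27.8)
4035.8 T = 35030 + 6479 + 110394 = 151903
T ≈ 37.64 °C (< 100 °C, so full condensation is consistent).

T_f ≈ 37.6 °C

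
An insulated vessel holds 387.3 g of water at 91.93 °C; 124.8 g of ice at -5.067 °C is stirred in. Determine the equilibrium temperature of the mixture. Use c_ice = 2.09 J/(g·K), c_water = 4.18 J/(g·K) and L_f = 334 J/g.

T_f ≈ 49.4 °C

Taking heat into each body as positive, Σ m c ΔT = 0:
ice -5.067→0 °C: 124.8·2.09·5.067 = 1321.6
  melt ice: 124.8·334 = 41683
  meltwater 0→T: 124.8·4.18·T = 521.66 T
  water cools: 387.3·4.18·(T − 91.93) = 1618.9(T − 91.93)
2140.6 T = 148827 − 43005 = 105822
T ≈ 49.44 °C. Since T > 0 °C, the all-ice-melts assumption holds.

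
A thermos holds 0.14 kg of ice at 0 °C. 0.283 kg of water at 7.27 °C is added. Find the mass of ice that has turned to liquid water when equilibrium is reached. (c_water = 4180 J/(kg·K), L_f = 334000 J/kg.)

m_melted ≈ 0.0257 kg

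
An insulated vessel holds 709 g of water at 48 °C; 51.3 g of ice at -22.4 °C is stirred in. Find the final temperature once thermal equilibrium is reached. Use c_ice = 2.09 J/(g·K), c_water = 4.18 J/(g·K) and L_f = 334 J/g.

Heat gained plus heat lost sum to zero:
warm ice to 0 °C: 51.3·2.09·(0 − (-22.4)) = 2401.7; melt ice: 51.3·334 = 17134; warm the meltwater: 214.43 T; water: 2963.6(T − 48)
3178.1 T = 142254 − 19536 = 122718
T ≈ 38.61 °C (positive, so assuming full melt was valid).

T_f ≈ 38.6 °C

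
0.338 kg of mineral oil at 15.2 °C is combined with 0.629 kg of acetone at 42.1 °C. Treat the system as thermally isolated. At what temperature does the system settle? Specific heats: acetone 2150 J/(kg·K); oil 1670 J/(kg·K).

T_f ≈ 34.2 °C

Heat gained plus heat lost sum to zero:
0.629*2150*(T − 42.1) + 0.338*1670*(T − 15.2) = 0
(1352.3 + 564.46) T = 1352.3*42.1 + 564.46*15.2
T = 65514 / 1916.8 = 34.2 °C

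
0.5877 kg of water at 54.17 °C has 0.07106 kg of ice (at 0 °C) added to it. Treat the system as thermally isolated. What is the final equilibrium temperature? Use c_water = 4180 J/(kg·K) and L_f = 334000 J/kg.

Taking heat into each body as positive, Σ m c ΔT = 0:
fusion: m_ice L_f = 0.07106×334000 = 23734; warm the meltwater: 297.03 T; water: 2456.6(T − 54.17)
2753.6 T = 133073 − 23734 = 109339
T ≈ 39.71 °C (positive, so assuming full melt was valid).

T_f ≈ 39.7 °C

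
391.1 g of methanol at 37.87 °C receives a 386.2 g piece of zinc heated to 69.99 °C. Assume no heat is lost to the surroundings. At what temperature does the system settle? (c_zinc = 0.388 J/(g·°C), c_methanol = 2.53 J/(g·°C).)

T_f ≈ 42.1 °C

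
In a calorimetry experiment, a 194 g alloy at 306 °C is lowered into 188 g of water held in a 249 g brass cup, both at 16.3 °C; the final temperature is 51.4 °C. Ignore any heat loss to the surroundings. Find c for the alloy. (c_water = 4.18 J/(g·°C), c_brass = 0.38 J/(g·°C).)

Energy conservation, ΣQ = 0:
194×c×(51.4 − 306) + 188×4.18×(51.4 − 16.3) + 249×0.38×(51.4 − 16.3) = 0
-49392 c = -30904
c = -30904/-49392 ≈ 0.6257 J/(g·°C)

c ≈ 0.626 J/(g·°C)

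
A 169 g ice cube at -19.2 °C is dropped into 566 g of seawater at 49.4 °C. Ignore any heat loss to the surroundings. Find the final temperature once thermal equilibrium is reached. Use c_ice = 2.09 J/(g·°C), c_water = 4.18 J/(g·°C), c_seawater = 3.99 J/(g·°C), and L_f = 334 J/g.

T_f ≈ 16.3 °C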